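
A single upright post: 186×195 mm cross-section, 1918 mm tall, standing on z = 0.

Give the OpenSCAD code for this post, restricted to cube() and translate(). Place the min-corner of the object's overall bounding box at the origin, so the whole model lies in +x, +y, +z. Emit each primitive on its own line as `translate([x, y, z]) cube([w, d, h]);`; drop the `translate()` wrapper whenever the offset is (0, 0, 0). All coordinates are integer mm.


cube([186, 195, 1918]);


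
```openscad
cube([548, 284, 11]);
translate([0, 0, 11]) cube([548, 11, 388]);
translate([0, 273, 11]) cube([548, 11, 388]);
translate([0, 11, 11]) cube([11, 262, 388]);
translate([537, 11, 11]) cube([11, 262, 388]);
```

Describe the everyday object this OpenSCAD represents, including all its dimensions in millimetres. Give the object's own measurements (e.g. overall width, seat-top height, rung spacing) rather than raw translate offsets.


An open-topped rectangular box: outside dimensions 548×284×399 mm, with a uniform wall and base thickness of 11 mm. The base is a full 548×284 slab on the floor; four walls sit on top of the base. The front and back walls (the −y and +y sides) span the full width; the two side walls fit between them.


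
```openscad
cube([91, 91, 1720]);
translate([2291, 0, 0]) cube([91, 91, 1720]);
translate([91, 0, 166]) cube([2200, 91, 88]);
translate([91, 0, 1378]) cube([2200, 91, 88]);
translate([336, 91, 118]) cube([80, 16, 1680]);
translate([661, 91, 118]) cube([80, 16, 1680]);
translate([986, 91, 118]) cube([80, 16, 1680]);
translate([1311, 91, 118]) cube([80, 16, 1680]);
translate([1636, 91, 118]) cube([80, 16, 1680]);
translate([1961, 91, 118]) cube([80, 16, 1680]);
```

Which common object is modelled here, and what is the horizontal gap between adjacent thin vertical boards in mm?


A fence section. The picket gap is 245 mm.

Two posts, two rails, 6 pickets — a fence section. Span 2200 mm holds 6 pickets of 80 mm with 7 equal gaps: ⌊(2200 − 6·80) / 7⌋ = 245 mm.


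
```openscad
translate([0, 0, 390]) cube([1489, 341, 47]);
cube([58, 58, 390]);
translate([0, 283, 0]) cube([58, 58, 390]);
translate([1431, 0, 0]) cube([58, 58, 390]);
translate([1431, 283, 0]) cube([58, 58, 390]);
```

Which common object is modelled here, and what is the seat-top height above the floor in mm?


A bench. The seat-top height is 437 mm.

A long slab on four corner posts — a bench. The slab sits at z = 390 with thickness 47, so the top is 390 + 47 = 437 mm.


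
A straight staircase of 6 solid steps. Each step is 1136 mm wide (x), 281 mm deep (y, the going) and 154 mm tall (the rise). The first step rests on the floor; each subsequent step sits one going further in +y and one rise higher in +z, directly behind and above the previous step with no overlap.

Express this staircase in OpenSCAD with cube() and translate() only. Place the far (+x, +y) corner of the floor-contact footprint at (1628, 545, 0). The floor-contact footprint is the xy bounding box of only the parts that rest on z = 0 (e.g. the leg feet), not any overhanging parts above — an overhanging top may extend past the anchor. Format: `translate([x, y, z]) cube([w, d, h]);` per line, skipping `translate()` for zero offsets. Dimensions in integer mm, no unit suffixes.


translate([492, 264, 0]) cube([1136, 281, 154]);
translate([492, 545, 154]) cube([1136, 281, 154]);
translate([492, 826, 308]) cube([1136, 281, 154]);
translate([492, 1107, 462]) cube([1136, 281, 154]);
translate([492, 1388, 616]) cube([1136, 281, 154]);
translate([492, 1669, 770]) cube([1136, 281, 154]);


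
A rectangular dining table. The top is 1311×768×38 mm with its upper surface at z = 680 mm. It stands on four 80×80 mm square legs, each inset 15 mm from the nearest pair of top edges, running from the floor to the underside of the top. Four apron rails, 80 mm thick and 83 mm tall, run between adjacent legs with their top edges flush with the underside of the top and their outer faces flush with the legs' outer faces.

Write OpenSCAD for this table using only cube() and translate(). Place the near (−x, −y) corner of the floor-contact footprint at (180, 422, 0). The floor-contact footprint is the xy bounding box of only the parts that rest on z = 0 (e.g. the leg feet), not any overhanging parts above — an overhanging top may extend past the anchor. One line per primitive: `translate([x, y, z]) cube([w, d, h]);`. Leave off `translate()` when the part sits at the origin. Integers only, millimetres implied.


translate([165, 407, 642]) cube([1311, 768, 38]);
translate([180, 422, 0]) cube([80, 80, 642]);
translate([1381, 422, 0]) cube([80, 80, 642]);
translate([180, 1080, 0]) cube([80, 80, 642]);
translate([1381, 1080, 0]) cube([80, 80, 642]);
translate([260, 422, 559]) cube([1121, 80, 83]);
translate([260, 1080, 559]) cube([1121, 80, 83]);
translate([180, 502, 559]) cube([80, 578, 83]);
translate([1381, 502, 559]) cube([80, 578, 83]);


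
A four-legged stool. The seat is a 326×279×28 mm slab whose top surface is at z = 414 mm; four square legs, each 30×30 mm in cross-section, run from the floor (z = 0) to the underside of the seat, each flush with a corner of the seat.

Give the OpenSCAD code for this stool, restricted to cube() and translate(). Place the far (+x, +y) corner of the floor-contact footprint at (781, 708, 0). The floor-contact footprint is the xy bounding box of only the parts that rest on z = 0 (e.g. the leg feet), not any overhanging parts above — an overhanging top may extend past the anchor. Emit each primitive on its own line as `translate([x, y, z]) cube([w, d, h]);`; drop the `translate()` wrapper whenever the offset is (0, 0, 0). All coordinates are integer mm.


translate([455, 429, 386]) cube([326, 279, 28]);
translate([455, 429, 0]) cube([30, 30, 386]);
translate([751, 429, 0]) cube([30, 30, 386]);
translate([455, 678, 0]) cube([30, 30, 386]);
translate([751, 678, 0]) cube([30, 30, 386]);


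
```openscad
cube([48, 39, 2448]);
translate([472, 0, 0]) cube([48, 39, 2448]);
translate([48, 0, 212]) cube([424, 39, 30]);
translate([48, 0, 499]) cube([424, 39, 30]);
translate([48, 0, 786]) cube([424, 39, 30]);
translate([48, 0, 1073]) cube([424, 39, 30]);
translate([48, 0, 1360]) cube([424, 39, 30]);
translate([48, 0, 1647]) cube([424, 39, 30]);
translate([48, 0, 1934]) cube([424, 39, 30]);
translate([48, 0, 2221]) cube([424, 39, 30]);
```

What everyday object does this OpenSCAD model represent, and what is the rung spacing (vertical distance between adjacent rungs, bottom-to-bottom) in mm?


A ladder. The rung spacing is 287 mm.

Two tall 48×39 posts with 8 short bars between them — a ladder. Adjacent rungs sit at z = 212 and z = 499, so the spacing is 499 − 212 = 287 mm.


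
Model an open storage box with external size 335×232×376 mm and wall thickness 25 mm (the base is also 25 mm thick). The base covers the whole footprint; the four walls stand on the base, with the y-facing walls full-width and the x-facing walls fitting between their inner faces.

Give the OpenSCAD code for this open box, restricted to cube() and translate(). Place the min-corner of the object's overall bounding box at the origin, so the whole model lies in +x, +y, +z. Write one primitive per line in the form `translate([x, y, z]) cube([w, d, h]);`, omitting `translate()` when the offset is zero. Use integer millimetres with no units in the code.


cube([335, 232, 25]);
translate([0, 0, 25]) cube([335, 25, 351]);
translate([0, 207, 25]) cube([335, 25, 351]);
translate([0, 25, 25]) cube([25, 182, 351]);
translate([310, 25, 25]) cube([25, 182, 351]);


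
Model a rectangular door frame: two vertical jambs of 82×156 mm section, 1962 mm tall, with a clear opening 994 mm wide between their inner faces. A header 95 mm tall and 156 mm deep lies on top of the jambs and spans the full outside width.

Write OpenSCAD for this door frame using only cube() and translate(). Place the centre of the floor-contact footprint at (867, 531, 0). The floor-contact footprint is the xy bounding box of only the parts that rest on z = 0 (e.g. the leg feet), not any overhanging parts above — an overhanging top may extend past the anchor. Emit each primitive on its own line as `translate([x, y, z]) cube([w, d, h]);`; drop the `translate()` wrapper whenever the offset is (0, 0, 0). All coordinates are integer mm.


translate([288, 453, 0]) cube([82, 156, 1962]);
translate([1364, 453, 0]) cube([82, 156, 1962]);
translate([288, 453, 1962]) cube([1158, 156, 95]);


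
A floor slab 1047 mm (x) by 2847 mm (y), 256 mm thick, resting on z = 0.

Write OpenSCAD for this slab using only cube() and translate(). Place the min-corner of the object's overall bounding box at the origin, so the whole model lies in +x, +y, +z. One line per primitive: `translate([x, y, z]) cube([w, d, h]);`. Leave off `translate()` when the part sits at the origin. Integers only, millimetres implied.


cube([1047, 2847, 256]);


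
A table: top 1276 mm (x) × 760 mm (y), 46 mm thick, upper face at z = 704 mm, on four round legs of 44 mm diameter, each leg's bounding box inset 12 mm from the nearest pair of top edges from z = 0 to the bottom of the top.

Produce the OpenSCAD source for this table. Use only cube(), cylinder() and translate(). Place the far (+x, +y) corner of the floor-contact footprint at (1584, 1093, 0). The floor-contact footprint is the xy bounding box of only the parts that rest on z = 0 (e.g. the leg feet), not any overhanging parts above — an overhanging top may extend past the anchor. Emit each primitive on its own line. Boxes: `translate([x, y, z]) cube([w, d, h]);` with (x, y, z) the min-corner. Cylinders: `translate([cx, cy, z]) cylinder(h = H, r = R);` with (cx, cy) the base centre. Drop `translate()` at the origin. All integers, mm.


// leg_h = 704 - 46 = 658
translate([320, 345, 658]) cube([1276, 760, 46]);
translate([354, 379, 0]) cylinder(h = 658, r = 22);
translate([1562, 379, 0]) cylinder(h = 658, r = 22);
translate([354, 1071, 0]) cylinder(h = 658, r = 22);
translate([1562, 1071, 0]) cylinder(h = 658, r = 22);


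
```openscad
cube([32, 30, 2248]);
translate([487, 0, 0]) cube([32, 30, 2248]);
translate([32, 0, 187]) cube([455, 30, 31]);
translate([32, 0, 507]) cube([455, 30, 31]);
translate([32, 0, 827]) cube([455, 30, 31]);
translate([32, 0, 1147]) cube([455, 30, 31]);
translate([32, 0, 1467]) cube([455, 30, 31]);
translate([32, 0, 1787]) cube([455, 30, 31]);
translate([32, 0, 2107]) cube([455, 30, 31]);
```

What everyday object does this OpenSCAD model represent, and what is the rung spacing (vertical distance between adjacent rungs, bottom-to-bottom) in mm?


A ladder. The rung spacing is 320 mm.

Two tall 32×30 posts with 7 short bars between them — a ladder. Adjacent rungs sit at z = 187 and z = 507, so the spacing is 507 − 187 = 320 mm.


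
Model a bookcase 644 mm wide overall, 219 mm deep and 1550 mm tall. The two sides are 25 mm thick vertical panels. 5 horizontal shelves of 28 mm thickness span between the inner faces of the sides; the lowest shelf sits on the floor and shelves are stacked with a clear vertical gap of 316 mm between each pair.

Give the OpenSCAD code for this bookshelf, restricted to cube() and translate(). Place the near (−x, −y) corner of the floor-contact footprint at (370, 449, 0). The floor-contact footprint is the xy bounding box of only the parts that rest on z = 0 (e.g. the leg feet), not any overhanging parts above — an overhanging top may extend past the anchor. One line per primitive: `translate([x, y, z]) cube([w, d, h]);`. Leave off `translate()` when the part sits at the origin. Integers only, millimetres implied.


translate([370, 449, 0]) cube([25, 219, 1550]);
translate([989, 449, 0]) cube([25, 219, 1550]);
translate([395, 449, 0]) cube([594, 219, 28]);
translate([395, 449, 344]) cube([594, 219, 28]);
translate([395, 449, 688]) cube([594, 219, 28]);
translate([395, 449, 1032]) cube([594, 219, 28]);
translate([395, 449, 1376]) cube([594, 219, 28]);


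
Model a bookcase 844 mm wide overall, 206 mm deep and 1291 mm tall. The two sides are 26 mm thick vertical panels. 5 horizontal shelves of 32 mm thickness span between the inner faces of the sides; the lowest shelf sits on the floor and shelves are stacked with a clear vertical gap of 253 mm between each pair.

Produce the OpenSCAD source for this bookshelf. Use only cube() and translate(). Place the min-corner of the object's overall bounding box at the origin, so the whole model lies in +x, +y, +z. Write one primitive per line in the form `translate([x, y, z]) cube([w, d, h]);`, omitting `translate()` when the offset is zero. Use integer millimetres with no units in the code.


cube([26, 206, 1291]);
translate([818, 0, 0]) cube([26, 206, 1291]);
translate([26, 0, 0]) cube([792, 206, 32]);
translate([26, 0, 285]) cube([792, 206, 32]);
translate([26, 0, 570]) cube([792, 206, 32]);
translate([26, 0, 855]) cube([792, 206, 32]);
translate([26, 0, 1140]) cube([792, 206, 32]);


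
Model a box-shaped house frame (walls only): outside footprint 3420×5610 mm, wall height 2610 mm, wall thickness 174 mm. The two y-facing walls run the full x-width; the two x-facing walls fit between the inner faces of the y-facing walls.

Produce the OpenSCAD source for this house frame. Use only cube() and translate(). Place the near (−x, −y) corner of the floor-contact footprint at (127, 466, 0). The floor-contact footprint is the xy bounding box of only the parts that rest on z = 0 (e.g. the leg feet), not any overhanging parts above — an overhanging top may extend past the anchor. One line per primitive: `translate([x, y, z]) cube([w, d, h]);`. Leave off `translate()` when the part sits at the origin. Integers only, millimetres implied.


translate([127, 466, 0]) cube([3420, 174, 2610]);
translate([127, 5902, 0]) cube([3420, 174, 2610]);
translate([127, 640, 0]) cube([174, 5262, 2610]);
translate([3373, 640, 0]) cube([174, 5262, 2610]);


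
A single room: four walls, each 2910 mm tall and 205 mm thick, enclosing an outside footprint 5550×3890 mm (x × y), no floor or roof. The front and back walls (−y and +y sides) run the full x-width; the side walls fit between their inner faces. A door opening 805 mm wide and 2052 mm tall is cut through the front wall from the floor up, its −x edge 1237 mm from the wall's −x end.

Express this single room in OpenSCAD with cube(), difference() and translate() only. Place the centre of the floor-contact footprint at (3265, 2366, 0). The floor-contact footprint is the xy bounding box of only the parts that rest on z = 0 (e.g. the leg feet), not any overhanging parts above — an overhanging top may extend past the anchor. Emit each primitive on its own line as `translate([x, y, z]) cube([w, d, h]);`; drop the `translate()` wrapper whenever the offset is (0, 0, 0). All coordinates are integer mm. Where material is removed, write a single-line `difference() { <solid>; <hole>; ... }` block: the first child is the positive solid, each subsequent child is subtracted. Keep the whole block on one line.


difference() { translate([490, 421, 0]) cube([5550, 205, 2910]); translate([1727, 421, 0]) cube([805, 205, 2052]); }
translate([490, 4106, 0]) cube([5550, 205, 2910]);
translate([490, 626, 0]) cube([205, 3480, 2910]);
translate([5835, 626, 0]) cube([205, 3480, 2910]);


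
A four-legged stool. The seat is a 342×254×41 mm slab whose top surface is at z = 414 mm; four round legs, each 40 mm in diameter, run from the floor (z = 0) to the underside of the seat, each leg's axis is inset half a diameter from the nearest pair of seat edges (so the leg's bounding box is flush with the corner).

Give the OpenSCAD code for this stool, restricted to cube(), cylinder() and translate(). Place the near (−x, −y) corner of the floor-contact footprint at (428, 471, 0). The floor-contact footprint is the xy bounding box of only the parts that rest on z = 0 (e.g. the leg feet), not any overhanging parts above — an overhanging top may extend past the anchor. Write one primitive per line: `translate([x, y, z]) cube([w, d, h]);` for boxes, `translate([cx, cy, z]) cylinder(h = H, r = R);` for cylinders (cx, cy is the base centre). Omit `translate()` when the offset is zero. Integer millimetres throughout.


translate([428, 471, 373]) cube([342, 254, 41]);
translate([448, 491, 0]) cylinder(h = 373, r = 20);
translate([750, 491, 0]) cylinder(h = 373, r = 20);
translate([448, 705, 0]) cylinder(h = 373, r = 20);
translate([750, 705, 0]) cylinder(h = 373, r = 20);


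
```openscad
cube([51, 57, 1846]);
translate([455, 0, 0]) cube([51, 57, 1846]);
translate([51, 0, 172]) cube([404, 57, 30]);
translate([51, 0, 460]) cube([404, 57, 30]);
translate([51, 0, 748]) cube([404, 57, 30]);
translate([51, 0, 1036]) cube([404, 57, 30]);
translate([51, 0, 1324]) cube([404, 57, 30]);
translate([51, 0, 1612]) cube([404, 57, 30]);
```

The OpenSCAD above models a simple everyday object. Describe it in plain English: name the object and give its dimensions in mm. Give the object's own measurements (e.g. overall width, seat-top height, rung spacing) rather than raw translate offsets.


A straight ladder. Two 51×57 mm vertical rails, 1846 mm tall, stand 506 mm apart (outside-to-outside) with their front faces coplanar on the −y side. 6 rungs, each 57 mm deep and 30 mm tall, span between the inner faces of the rails, front faces flush with the rails. The lowest rung's underside is at z = 172 mm and rungs are spaced 288 mm apart (underside to underside).


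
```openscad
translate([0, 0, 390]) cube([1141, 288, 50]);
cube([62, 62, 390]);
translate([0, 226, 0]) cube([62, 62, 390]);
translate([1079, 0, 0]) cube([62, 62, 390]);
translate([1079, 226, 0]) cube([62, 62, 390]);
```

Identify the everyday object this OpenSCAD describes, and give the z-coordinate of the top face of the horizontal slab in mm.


A bench. The seat-top height is 440 mm.

A long slab on four corner posts — a bench. The slab sits at z = 390 with thickness 50, so the top is 390 + 50 = 440 mm.


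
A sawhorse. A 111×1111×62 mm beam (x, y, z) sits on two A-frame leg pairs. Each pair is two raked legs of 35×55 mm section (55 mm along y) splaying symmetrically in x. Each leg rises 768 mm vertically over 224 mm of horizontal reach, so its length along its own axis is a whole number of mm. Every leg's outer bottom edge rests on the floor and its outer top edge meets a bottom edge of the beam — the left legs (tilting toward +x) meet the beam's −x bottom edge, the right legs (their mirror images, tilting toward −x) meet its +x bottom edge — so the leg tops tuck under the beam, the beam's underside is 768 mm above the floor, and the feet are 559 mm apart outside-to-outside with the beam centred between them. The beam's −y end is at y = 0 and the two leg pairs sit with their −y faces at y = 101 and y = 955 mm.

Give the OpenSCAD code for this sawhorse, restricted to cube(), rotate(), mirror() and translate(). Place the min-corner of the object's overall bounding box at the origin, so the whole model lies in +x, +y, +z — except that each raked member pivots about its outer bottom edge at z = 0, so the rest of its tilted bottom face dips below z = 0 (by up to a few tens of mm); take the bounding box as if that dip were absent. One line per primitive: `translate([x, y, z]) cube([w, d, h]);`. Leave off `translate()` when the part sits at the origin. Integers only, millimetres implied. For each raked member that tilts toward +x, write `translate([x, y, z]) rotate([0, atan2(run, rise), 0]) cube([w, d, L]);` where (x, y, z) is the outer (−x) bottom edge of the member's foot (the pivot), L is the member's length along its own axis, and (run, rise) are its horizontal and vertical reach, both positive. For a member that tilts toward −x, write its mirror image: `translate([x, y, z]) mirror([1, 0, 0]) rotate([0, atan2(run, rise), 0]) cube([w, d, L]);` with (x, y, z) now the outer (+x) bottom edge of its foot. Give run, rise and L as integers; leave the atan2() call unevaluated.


translate([224, 0, 768]) cube([111, 1111, 62]);
translate([0, 101, 0]) rotate([0, atan2(224, 768), 0]) cube([35, 55, 800]);
translate([559, 101, 0]) mirror([1, 0, 0]) rotate([0, atan2(224, 768), 0]) cube([35, 55, 800]);
translate([0, 955, 0]) rotate([0, atan2(224, 768), 0]) cube([35, 55, 800]);
translate([559, 955, 0]) mirror([1, 0, 0]) rotate([0, atan2(224, 768), 0]) cube([35, 55, 800]);


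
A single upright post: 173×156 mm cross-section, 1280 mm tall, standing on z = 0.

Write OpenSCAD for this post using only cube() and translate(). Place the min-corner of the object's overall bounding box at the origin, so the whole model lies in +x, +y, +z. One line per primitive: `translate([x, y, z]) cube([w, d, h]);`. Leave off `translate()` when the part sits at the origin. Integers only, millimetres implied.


cube([173, 156, 1280]);


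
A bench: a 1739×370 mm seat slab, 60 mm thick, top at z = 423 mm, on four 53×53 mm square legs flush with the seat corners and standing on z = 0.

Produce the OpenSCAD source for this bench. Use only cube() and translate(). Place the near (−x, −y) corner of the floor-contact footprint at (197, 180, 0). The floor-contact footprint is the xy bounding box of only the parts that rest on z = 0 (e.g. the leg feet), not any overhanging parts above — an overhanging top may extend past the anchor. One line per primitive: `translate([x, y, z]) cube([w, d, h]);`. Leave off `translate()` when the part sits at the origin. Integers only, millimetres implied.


translate([197, 180, 363]) cube([1739, 370, 60]);
translate([197, 180, 0]) cube([53, 53, 363]);
translate([197, 497, 0]) cube([53, 53, 363]);
translate([1883, 180, 0]) cube([53, 53, 363]);
translate([1883, 497, 0]) cube([53, 53, 363]);


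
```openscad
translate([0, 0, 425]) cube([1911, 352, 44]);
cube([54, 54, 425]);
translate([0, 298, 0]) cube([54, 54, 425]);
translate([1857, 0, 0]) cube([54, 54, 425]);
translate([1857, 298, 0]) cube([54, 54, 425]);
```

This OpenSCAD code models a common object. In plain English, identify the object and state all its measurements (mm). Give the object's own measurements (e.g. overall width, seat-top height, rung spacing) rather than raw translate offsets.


A bench: a 1911×352 mm seat slab, 44 mm thick, top at z = 469 mm, on four 54×54 mm square legs flush with the seat corners and standing on z = 0.


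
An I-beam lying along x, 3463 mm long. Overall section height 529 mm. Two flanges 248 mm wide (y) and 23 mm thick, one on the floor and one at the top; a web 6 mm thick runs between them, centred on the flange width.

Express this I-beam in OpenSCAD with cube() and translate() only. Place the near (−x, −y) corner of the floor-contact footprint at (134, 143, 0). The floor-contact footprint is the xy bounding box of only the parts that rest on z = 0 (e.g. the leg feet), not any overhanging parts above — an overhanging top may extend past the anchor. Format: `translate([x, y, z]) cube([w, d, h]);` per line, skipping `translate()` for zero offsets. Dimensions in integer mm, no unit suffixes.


translate([134, 143, 0]) cube([3463, 248, 23]);
translate([134, 264, 23]) cube([3463, 6, 483]);
translate([134, 143, 506]) cube([3463, 248, 23]);


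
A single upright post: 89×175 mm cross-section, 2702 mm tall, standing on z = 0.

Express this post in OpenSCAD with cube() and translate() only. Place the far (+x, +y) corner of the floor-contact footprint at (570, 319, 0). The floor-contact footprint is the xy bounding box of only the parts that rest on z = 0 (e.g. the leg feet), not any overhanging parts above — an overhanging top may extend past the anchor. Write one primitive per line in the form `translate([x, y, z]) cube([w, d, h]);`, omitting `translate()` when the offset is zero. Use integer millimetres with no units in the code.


translate([481, 144, 0]) cube([89, 175, 2702]);


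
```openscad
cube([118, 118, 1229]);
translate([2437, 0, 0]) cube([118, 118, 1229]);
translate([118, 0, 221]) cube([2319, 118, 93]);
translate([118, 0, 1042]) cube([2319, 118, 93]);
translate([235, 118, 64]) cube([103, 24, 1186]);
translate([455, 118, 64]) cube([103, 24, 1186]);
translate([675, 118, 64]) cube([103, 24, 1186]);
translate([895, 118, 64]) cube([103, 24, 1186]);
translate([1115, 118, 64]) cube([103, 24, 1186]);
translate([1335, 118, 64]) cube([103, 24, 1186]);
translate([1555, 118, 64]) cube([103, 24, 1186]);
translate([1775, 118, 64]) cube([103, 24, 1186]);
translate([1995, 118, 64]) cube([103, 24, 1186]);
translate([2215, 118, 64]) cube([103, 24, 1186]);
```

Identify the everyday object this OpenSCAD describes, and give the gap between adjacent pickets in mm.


A fence section. The picket gap is 117 mm.

Two posts, two rails, 10 pickets — a fence section. Span 2319 mm holds 10 pickets of 103 mm with 11 equal gaps: ⌊(2319 − 10·103) / 11⌋ = 117 mm.


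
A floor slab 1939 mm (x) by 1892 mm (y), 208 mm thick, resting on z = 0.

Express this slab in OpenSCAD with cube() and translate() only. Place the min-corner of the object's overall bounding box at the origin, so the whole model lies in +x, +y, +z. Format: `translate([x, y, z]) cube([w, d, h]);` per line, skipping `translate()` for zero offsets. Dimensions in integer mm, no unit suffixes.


cube([1939, 1892, 208]);


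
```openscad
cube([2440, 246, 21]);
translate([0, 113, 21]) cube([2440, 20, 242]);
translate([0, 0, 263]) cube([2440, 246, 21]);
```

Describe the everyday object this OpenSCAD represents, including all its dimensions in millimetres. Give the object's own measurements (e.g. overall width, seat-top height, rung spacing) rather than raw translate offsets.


An I-beam lying along x, 2440 mm long. Overall section height 284 mm. Two flanges 246 mm wide (y) and 21 mm thick, one on the floor and one at the top; a web 20 mm thick runs between them, centred on the flange width.


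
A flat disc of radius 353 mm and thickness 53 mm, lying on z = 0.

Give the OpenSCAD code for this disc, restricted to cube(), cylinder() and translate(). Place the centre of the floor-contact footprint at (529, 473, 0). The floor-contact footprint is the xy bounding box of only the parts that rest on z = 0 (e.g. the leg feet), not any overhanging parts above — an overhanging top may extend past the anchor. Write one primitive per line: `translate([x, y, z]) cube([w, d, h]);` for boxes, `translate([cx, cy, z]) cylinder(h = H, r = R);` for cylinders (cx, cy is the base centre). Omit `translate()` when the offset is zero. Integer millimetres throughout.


translate([529, 473, 0]) cylinder(h = 53, r = 353);


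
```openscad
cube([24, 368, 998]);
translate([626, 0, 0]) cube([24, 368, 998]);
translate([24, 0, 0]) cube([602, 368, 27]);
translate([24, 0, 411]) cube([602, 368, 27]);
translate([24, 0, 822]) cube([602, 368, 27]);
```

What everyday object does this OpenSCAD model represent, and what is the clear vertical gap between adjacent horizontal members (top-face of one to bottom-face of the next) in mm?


A bookshelf. The clear shelf gap is 384 mm.

Two tall side panels with 3 horizontal boards between them — a bookshelf. The first two shelf undersides are at z = 0 and z = 411; with shelf thickness 27, the clear gap is 411 − 0 − 27 = 384 mm.


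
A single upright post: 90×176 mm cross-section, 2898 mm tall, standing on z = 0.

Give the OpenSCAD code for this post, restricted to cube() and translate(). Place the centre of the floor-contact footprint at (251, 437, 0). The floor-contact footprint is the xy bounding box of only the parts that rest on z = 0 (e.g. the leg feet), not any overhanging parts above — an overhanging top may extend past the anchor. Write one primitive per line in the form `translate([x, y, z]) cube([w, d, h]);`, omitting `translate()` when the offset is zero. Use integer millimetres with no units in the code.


translate([206, 349, 0]) cube([90, 176, 2898]);


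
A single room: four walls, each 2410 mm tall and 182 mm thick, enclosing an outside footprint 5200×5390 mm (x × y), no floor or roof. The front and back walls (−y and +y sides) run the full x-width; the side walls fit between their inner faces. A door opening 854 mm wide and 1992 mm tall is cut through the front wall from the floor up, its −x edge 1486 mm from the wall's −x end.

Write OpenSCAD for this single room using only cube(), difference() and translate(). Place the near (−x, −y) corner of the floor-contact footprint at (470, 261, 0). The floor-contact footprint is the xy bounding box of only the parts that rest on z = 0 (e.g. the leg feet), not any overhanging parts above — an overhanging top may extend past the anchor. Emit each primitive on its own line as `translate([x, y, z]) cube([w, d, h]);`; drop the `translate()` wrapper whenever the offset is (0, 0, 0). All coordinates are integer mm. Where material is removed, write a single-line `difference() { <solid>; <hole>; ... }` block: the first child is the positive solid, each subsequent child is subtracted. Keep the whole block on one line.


difference() { translate([470, 261, 0]) cube([5200, 182, 2410]); translate([1956, 261, 0]) cube([854, 182, 1992]); }
translate([470, 5469, 0]) cube([5200, 182, 2410]);
translate([470, 443, 0]) cube([182, 5026, 2410]);
translate([5488, 443, 0]) cube([182, 5026, 2410]);


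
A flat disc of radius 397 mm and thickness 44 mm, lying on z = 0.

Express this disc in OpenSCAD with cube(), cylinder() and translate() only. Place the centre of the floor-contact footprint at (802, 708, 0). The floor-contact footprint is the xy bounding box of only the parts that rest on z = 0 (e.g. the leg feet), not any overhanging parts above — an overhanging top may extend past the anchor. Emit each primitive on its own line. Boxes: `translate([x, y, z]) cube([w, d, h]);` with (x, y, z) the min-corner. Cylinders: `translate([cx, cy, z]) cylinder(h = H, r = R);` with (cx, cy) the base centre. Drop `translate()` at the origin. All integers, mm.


translate([802, 708, 0]) cylinder(h = 44, r = 397);


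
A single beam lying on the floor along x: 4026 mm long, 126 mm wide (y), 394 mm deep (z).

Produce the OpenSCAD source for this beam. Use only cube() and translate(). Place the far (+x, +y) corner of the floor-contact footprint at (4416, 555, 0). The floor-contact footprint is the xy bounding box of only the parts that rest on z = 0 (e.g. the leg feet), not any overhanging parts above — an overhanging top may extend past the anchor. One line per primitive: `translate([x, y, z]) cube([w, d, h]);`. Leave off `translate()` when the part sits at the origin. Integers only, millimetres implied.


translate([390, 429, 0]) cube([4026, 126, 394]);


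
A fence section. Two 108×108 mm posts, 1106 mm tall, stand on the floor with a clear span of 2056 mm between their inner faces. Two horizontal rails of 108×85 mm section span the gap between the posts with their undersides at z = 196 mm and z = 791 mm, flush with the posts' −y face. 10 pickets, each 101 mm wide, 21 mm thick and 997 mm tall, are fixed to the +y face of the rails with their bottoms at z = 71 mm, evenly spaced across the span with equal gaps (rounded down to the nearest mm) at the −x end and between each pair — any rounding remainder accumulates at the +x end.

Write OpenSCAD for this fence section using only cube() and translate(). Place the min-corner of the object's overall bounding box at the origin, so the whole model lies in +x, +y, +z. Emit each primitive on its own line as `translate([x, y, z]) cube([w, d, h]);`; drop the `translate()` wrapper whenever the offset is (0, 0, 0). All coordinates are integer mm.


cube([108, 108, 1106]);
translate([2164, 0, 0]) cube([108, 108, 1106]);
translate([108, 0, 196]) cube([2056, 108, 85]);
translate([108, 0, 791]) cube([2056, 108, 85]);
translate([203, 108, 71]) cube([101, 21, 997]);
translate([399, 108, 71]) cube([101, 21, 997]);
translate([595, 108, 71]) cube([101, 21, 997]);
translate([791, 108, 71]) cube([101, 21, 997]);
translate([987, 108, 71]) cube([101, 21, 997]);
translate([1183, 108, 71]) cube([101, 21, 997]);
translate([1379, 108, 71]) cube([101, 21, 997]);
translate([1575, 108, 71]) cube([101, 21, 997]);
translate([1771, 108, 71]) cube([101, 21, 997]);
translate([1967, 108, 71]) cube([101, 21, 997]);


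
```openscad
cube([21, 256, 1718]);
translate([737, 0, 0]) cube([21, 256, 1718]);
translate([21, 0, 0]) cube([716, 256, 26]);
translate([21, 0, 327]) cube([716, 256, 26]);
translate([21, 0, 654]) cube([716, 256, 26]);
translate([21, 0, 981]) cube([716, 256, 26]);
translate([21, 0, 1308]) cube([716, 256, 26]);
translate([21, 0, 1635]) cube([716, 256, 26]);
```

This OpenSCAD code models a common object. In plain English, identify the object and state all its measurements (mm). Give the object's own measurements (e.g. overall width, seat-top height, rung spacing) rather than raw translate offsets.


An open bookshelf. Two side panels, each 21 mm thick, 256 mm deep and 1718 mm tall, stand 758 mm apart (outside-to-outside). Between them sit 6 shelves, each 26 mm thick and 256 mm deep, spanning the full gap between the sides. The bottom shelf rests on the floor (its underside at z = 0) and the clear gap between one shelf's top and the next shelf's underside is 301 mm.


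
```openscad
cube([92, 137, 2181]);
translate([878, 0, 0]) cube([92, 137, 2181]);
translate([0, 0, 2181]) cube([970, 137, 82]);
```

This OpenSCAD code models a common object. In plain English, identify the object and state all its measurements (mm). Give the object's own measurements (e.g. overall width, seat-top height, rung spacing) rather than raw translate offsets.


A door frame. The clear opening is 786 mm wide and 2181 mm high. Two 92 mm wide jambs, 137 mm deep, stand either side of the opening from the floor to the top of the opening. A 82 mm thick head sits across the top of both jambs, spanning the full outside width of the frame.


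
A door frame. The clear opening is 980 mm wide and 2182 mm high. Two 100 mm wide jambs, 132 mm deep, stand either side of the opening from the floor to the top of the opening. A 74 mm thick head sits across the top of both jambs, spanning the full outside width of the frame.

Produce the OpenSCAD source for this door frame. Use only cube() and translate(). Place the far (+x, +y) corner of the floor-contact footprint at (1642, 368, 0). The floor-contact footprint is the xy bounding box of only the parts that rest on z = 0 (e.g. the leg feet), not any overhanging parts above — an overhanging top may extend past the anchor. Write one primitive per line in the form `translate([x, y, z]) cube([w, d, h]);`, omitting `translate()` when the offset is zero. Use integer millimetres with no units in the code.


translate([462, 236, 0]) cube([100, 132, 2182]);
translate([1542, 236, 0]) cube([100, 132, 2182]);
translate([462, 236, 2182]) cube([1180, 132, 74]);


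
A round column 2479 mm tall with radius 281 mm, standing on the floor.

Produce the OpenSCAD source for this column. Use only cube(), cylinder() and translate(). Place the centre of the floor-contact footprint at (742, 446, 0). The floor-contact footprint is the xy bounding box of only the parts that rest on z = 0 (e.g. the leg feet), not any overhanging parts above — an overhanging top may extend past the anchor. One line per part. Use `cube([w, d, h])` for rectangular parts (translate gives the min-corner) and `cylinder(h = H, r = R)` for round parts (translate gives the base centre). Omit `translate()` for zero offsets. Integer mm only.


translate([742, 446, 0]) cylinder(h = 2479, r = 281);


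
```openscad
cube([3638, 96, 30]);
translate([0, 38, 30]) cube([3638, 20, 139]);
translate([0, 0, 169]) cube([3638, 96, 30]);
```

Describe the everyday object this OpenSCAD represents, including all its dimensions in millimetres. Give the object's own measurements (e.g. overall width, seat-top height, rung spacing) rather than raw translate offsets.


An I-beam lying along x, 3638 mm long. Overall section height 199 mm. Two flanges 96 mm wide (y) and 30 mm thick, one on the floor and one at the top; a web 20 mm thick runs between them, centred on the flange width.


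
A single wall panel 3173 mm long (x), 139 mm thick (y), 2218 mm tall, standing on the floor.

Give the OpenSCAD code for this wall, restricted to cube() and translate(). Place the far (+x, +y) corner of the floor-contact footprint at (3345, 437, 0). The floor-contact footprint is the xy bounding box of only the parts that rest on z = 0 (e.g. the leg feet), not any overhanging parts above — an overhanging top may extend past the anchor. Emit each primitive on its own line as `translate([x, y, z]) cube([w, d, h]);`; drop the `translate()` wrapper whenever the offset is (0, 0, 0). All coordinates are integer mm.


translate([172, 298, 0]) cube([3173, 139, 2218]);


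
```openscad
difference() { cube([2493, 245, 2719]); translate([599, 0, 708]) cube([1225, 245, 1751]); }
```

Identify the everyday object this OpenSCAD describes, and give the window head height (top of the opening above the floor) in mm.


A wall with a window opening. The window head height is 2459 mm.

A wall with a rectangular opening subtracted — a window. Sill at z = 708, opening 1751 mm tall, so the head is at 708 + 1751 = 2459 mm.


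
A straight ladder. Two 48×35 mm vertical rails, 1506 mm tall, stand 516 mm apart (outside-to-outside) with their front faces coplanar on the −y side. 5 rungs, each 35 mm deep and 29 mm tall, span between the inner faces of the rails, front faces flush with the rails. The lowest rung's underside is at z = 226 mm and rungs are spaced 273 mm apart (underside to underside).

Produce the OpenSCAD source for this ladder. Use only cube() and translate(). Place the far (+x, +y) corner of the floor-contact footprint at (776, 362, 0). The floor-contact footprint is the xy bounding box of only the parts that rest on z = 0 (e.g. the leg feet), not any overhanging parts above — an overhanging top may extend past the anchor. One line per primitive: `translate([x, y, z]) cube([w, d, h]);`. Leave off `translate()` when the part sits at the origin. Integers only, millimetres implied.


// rung span = 516 - 2*48 = 420
// rung[k] z = 226 + k*273
translate([260, 327, 0]) cube([48, 35, 1506]);
translate([728, 327, 0]) cube([48, 35, 1506]);
translate([308, 327, 226]) cube([420, 35, 29]);
translate([308, 327, 499]) cube([420, 35, 29]);
translate([308, 327, 772]) cube([420, 35, 29]);
translate([308, 327, 1045]) cube([420, 35, 29]);
translate([308, 327, 1318]) cube([420, 35, 29]);


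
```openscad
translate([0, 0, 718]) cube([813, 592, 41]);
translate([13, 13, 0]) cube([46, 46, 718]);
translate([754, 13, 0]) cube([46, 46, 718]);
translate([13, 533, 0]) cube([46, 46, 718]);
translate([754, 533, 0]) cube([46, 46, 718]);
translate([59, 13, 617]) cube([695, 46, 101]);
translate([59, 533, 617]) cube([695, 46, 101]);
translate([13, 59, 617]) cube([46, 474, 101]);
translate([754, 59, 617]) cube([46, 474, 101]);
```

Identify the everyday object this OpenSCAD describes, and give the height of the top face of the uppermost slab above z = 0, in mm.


A table. The table height is 759 mm.

A 813×592×41 slab sits at z = 718 on four 46 mm square posts — a table. The top surface is at 718 + 41 = 759 mm.


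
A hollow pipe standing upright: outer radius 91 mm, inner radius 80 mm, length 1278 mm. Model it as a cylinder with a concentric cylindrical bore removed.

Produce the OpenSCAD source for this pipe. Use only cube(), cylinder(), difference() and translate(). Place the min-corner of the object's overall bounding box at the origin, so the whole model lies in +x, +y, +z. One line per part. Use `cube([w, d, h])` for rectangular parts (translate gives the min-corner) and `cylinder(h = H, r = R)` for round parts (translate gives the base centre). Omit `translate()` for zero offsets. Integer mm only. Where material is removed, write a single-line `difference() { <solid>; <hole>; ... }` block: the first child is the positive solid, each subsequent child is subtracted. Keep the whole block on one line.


difference() { translate([91, 91, 0]) cylinder(h = 1278, r = 91); translate([91, 91, 0]) cylinder(h = 1278, r = 80); }
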